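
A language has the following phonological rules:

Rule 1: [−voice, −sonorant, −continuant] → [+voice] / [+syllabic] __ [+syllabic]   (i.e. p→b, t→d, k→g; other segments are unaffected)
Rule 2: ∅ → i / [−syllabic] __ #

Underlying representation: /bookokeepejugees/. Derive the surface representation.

boogogeebejugeesi

Rule 1 (intervocalic voicing): /k/ is a voiceless stop between vowels /o/ and /o/, so it voices to [g]. /k/ is a voiceless stop between vowels /o/ and /e/, so it voices to [g]. /p/ is a voiceless stop between vowels /e/ and /e/, so it voices to [b]. /bookokeepejugees/ → boogogeebejugees.
Rule 2 (final i-epenthesis): the form ends in the consonant /s/, so [i] is inserted word-finally. /boogogeebejugees/ → boogogeebejugeesi.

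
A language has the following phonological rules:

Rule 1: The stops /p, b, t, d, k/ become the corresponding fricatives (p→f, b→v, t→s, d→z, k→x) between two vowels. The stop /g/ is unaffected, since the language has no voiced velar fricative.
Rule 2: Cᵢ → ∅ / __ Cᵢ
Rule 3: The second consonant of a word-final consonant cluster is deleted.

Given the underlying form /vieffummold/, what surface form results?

Rule 1 (intervocalic spirantization): no segment meets the environment; /vieffummold/ is unchanged.
Rule 2 (degemination): /ff/ is a geminate; the first /f/ deletes. /mm/ is a geminate; the first /m/ deletes. /vieffummold/ → viefumold.
Rule 3 (final cluster simplification): /d/ is the second consonant of a word-final cluster /ld/, so it deletes. /viefumold/ → viefumol.

viefumol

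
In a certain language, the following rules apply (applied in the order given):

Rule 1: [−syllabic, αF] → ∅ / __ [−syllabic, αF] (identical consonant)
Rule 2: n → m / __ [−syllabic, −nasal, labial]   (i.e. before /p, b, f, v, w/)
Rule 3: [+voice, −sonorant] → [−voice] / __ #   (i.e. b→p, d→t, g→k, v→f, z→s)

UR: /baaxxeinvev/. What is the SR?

baaxeimvef

Rule 1 (degemination): /xx/ is a geminate; the first /x/ deletes. /baaxxeinvev/ → baaxeinvev.
Rule 2 (nasal place assimilation): /n/ precedes the labial consonant /v/, so it assimilates in place to [m]. /baaxeinvev/ → baaxeimvev.
Rule 3 (final devoicing): /v/ is a voiced obstruent in word-final position, so it devoices to [f]. /baaxeimvev/ → baaxeimvef.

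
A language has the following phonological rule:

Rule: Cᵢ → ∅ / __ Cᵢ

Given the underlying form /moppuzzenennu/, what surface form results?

mopuzenenu

/pp/ is a geminate; the first /p/ deletes.
/zz/ is a geminate; the first /z/ deletes.
/nn/ is a geminate; the first /n/ deletes.
The other instances of /m/, /p/, /z/, /n/ do not occur in the required environment and remain unchanged.
Surface form: [mopuzenenu].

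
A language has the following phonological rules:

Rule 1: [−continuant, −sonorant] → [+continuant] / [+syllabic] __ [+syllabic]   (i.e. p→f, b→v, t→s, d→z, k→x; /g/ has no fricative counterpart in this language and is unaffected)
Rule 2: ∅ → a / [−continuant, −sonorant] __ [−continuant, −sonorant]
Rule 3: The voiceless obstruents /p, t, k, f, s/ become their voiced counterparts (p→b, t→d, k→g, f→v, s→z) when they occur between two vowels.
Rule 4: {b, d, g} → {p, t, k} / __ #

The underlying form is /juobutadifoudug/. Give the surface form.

Rule 1 (intervocalic spirantization): /b/ is a stop between vowels /o/ and /u/, so it spirantizes to the fricative [v]. /t/ is a stop between vowels /u/ and /a/, so it spirantizes to the fricative [s]. /d/ is a stop between vowels /a/ and /i/, so it spirantizes to the fricative [z]. /d/ is a stop between vowels /u/ and /u/, so it spirantizes to the fricative [z]. /juobutadifoudug/ → juovusazifouzug.
Rule 2 (stop-cluster a-epenthesis): no segment meets the environment; /juovusazifouzug/ is unchanged.
Rule 3 (intervocalic voicing): /s/ is a voiceless obstruent between vowels /u/ and /a/, so it voices to [z]. /f/ is a voiceless obstruent between vowels /i/ and /o/, so it voices to [v]. /juovusazifouzug/ → juovuzazivouzug.
Rule 4 (final devoicing): /g/ is a voiced stop in word-final position, so it devoices to [k]. /juovuzazivouzug/ → juovuzazivouzuk.

juovuzazivouzuk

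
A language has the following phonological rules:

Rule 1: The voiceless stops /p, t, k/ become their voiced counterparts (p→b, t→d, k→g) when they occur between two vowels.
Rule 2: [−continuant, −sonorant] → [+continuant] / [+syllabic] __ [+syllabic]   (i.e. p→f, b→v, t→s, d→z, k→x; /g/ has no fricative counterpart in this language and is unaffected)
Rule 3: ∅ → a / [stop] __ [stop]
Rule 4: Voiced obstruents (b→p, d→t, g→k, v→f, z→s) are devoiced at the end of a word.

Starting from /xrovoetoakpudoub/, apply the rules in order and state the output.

Rule 1 (intervocalic voicing): /t/ is a voiceless stop between vowels /e/ and /o/, so it voices to [d]. /xrovoetoakpudoub/ → xrovoedoakpudoub.
Rule 2 (intervocalic spirantization): /d/ is a stop between vowels /e/ and /o/, so it spirantizes to the fricative [z]. /d/ is a stop between vowels /u/ and /o/, so it spirantizes to the fricative [z]. /xrovoedoakpudoub/ → xrovoezoakpuzoub.
Rule 3 (stop-cluster a-epenthesis): /k/ and /p/ form a stop–stop cluster, so [a] is inserted between them. /xrovoezoakpuzoub/ → xrovoezoakapuzoub.
Rule 4 (final devoicing): /b/ is a voiced obstruent in word-final position, so it devoices to [p]. /xrovoezoakapuzoub/ → xrovoezoakapuzoup.

xrovoezoakapuzoup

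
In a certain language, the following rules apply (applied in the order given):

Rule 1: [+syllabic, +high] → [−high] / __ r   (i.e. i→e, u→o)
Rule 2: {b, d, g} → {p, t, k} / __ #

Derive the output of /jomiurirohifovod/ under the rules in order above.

Rule 1 (pre-rhotic lowering): /u/ is a high vowel immediately before /r/, so it lowers to [o]. /i/ is a high vowel immediately before /r/, so it lowers to [e]. /jomiurirohifovod/ → jomiorerohifovod.
Rule 2 (final devoicing): /d/ is a voiced stop in word-final position, so it devoices to [t]. /jomiorerohifovod/ → jomiorerohifovot.

jomiorerohifovot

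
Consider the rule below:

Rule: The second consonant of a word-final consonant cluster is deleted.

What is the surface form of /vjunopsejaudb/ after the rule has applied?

/b/ is the second consonant of a word-final cluster /db/, so it deletes.
The other instances of /v/, /j/, /n/, /p/, /s/, /d/ do not occur in the required environment and remain unchanged.
Surface form: [vjunopsejaud].

vjunopsejaud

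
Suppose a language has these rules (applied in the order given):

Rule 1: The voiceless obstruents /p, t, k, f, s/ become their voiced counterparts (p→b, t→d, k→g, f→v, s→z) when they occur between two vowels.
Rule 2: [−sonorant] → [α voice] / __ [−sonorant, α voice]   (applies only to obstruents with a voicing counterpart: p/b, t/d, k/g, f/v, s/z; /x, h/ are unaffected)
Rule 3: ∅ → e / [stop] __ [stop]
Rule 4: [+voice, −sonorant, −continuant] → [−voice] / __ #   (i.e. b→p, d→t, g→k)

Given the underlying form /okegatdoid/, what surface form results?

Rule 1 (intervocalic voicing): /k/ is a voiceless obstruent between vowels /o/ and /e/, so it voices to [g]. /okegatdoid/ → ogegatdoid.
Rule 2 (regressive voicing assimilation): /t/ precedes the voiced obstruent /d/, so it voices to [d] by assimilation. /ogegatdoid/ → ogegaddoid.
Rule 3 (stop-cluster e-epenthesis): /d/ and /d/ form a stop–stop cluster, so [e] is inserted between them. /ogegaddoid/ → ogegadedoid.
Rule 4 (final devoicing): /d/ is a voiced stop in word-final position, so it devoices to [t]. /ogegadedoid/ → ogegadedoit.

ogegadedoit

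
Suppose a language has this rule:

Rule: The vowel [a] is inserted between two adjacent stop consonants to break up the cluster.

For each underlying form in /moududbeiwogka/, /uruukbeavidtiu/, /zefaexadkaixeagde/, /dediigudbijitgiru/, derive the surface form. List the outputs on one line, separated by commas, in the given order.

moududabeiwogaka, uruukabeavidatiu, zefaexadakaixeagade, dediigudabijitagiru

/moududbeiwogka/: /d/ and /b/ form a stop–stop cluster, so [a] is inserted between them. /g/ and /k/ form a stop–stop cluster, so [a] is inserted between them. → [moududabeiwogaka].
/uruukbeavidtiu/: /k/ and /b/ form a stop–stop cluster, so [a] is inserted between them. /d/ and /t/ form a stop–stop cluster, so [a] is inserted between them. → [uruukabeavidatiu].
/zefaexadkaixeagde/: /d/ and /k/ form a stop–stop cluster, so [a] is inserted between them. /g/ and /d/ form a stop–stop cluster, so [a] is inserted between them. → [zefaexadakaixeagade].
/dediigudbijitgiru/: /d/ and /b/ form a stop–stop cluster, so [a] is inserted between them. /t/ and /g/ form a stop–stop cluster, so [a] is inserted between them. → [dediigudabijitagiru].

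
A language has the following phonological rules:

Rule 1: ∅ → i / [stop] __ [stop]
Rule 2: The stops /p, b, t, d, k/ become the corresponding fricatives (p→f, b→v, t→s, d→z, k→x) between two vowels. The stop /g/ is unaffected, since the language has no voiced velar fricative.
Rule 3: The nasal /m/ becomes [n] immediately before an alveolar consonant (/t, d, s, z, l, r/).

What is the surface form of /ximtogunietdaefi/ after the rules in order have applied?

xintoguniesizaefi

Rule 1 (stop-cluster i-epenthesis): /t/ and /d/ form a stop–stop cluster, so [i] is inserted between them. /ximtogunietdaefi/ → ximtogunietidaefi.
Rule 2 (intervocalic spirantization): /t/ is a stop between vowels /e/ and /i/, so it spirantizes to the fricative [s]. /d/ is a stop between vowels /i/ and /a/, so it spirantizes to the fricative [z]. /ximtogunietidaefi/ → ximtoguniesizaefi.
Rule 3 (nasal place assimilation): /m/ precedes the alveolar consonant /t/, so it assimilates in place to [n]. /ximtoguniesizaefi/ → xintoguniesizaefi.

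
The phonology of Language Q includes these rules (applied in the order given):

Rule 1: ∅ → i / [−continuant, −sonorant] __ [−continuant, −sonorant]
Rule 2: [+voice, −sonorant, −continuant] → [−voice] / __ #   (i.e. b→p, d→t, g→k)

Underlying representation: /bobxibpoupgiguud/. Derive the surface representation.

Rule 1 (stop-cluster i-epenthesis): /b/ and /p/ form a stop–stop cluster, so [i] is inserted between them. /p/ and /g/ form a stop–stop cluster, so [i] is inserted between them. /bobxibpoupgiguud/ → bobxibipoupigiguud.
Rule 2 (final devoicing): /d/ is a voiced stop in word-final position, so it devoices to [t]. /bobxibipoupigiguud/ → bobxibipoupigiguut.

bobxibipoupigiguut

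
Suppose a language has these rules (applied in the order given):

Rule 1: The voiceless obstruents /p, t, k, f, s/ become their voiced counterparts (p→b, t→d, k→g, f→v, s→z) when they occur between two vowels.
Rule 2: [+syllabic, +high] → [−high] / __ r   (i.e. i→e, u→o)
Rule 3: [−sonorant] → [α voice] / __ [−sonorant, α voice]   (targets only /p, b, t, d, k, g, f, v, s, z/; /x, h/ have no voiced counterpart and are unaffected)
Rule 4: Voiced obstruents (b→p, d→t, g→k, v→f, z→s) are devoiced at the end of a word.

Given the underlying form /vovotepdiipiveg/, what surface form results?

vovodebdiibivek

Rule 1 (intervocalic voicing): /t/ is a voiceless obstruent between vowels /o/ and /e/, so it voices to [d]. /p/ is a voiceless obstruent between vowels /i/ and /i/, so it voices to [b]. /vovotepdiipiveg/ → vovodepdiibiveg.
Rule 2 (pre-rhotic lowering): no segment meets the environment; /vovodepdiibiveg/ is unchanged.
Rule 3 (regressive voicing assimilation): /p/ precedes the voiced obstruent /d/, so it voices to [b] by assimilation. /vovodepdiibiveg/ → vovodebdiibiveg.
Rule 4 (final devoicing): /g/ is a voiced obstruent in word-final position, so it devoices to [k]. /vovodebdiibiveg/ → vovodebdiibivek.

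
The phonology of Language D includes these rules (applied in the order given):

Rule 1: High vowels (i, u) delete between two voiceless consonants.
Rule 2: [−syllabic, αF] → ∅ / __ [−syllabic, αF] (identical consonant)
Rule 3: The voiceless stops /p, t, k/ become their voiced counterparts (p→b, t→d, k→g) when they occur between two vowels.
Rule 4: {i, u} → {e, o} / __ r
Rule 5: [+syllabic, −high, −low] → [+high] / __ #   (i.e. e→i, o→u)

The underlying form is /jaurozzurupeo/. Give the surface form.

jaorozorubeu

Rule 1 (high vowel syncope): no segment meets the environment; /jaurozzurupeo/ is unchanged.
Rule 2 (degemination): /zz/ is a geminate; the first /z/ deletes. /jaurozzurupeo/ → jaurozurupeo.
Rule 3 (intervocalic voicing): /p/ is a voiceless stop between vowels /u/ and /e/, so it voices to [b]. /jaurozurupeo/ → jaurozurubeo.
Rule 4 (pre-rhotic lowering): /u/ is a high vowel immediately before /r/, so it lowers to [o]. /u/ is a high vowel immediately before /r/, so it lowers to [o]. /jaurozurubeo/ → jaorozorubeo.
Rule 5 (final vowel raising): /o/ is a mid vowel in word-final position, so it raises to [u]. /jaorozorubeo/ → jaorozorubeu.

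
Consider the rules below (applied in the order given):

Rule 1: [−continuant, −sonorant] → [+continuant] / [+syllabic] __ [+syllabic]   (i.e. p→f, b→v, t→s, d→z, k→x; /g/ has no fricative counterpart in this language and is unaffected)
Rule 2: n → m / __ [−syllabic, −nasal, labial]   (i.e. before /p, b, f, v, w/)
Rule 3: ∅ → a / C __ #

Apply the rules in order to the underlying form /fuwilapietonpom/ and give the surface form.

fuwilafiesompoma

Rule 1 (intervocalic spirantization): /p/ is a stop between vowels /a/ and /i/, so it spirantizes to the fricative [f]. /t/ is a stop between vowels /e/ and /o/, so it spirantizes to the fricative [s]. /fuwilapietonpom/ → fuwilafiesonpom.
Rule 2 (nasal place assimilation): /n/ precedes the labial consonant /p/, so it assimilates in place to [m]. /fuwilafiesonpom/ → fuwilafiesompom.
Rule 3 (final a-epenthesis): the form ends in the consonant /m/, so [a] is inserted word-finally. /fuwilafiesompom/ → fuwilafiesompoma.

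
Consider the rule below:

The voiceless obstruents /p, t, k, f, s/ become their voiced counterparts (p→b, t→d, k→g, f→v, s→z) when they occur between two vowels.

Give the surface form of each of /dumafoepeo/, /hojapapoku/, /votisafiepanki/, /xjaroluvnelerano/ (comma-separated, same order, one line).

/dumafoepeo/: /f/ is a voiceless obstruent between vowels /a/ and /o/, so it voices to [v]. /p/ is a voiceless obstruent between vowels /e/ and /e/, so it voices to [b]. → [dumavoebeo].
/hojapapoku/: /p/ is a voiceless obstruent between vowels /a/ and /a/, so it voices to [b]. /p/ is a voiceless obstruent between vowels /a/ and /o/, so it voices to [b]. /k/ is a voiceless obstruent between vowels /o/ and /u/, so it voices to [g]. → [hojababogu].
/votisafiepanki/: /t/ is a voiceless obstruent between vowels /o/ and /i/, so it voices to [d]. /s/ is a voiceless obstruent between vowels /i/ and /a/, so it voices to [z]. /f/ is a voiceless obstruent between vowels /a/ and /i/, so it voices to [v]. /p/ is a voiceless obstruent between vowels /e/ and /a/, so it voices to [b]. → [vodizaviebanki].
/xjaroluvnelerano/: the rule's environment is not met; surfaces unchanged as [xjaroluvnelerano].

dumavoebeo, hojababogu, vodizaviebanki, xjaroluvnelerano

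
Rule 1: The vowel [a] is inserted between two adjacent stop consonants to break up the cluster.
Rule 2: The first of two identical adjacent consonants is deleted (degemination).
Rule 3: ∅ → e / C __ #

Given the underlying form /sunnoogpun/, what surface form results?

Rule 1 (stop-cluster a-epenthesis): /g/ and /p/ form a stop–stop cluster, so [a] is inserted between them. /sunnoogpun/ → sunnoogapun.
Rule 2 (degemination): /nn/ is a geminate; the first /n/ deletes. /sunnoogapun/ → sunoogapun.
Rule 3 (final e-epenthesis): the form ends in the consonant /n/, so [e] is inserted word-finally. /sunoogapun/ → sunoogapune.

sunoogapune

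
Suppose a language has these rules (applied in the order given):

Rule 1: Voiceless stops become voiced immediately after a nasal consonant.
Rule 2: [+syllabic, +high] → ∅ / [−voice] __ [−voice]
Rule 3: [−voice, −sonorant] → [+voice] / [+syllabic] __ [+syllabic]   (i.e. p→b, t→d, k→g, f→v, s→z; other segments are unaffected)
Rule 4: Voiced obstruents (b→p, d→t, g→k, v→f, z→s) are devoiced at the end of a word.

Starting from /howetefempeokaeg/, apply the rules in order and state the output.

howedevembeogaek

Rule 1 (post-nasal voicing): /p/ is a voiceless stop immediately after the nasal /m/, so it voices to [b]. /howetefempeokaeg/ → howetefembeokaeg.
Rule 2 (high vowel syncope): no segment meets the environment; /howetefembeokaeg/ is unchanged.
Rule 3 (intervocalic voicing): /t/ is a voiceless obstruent between vowels /e/ and /e/, so it voices to [d]. /f/ is a voiceless obstruent between vowels /e/ and /e/, so it voices to [v]. /k/ is a voiceless obstruent between vowels /o/ and /a/, so it voices to [g]. /howetefembeokaeg/ → howedevembeogaeg.
Rule 4 (final devoicing): /g/ is a voiced obstruent in word-final position, so it devoices to [k]. /howedevembeogaeg/ → howedevembeogaek.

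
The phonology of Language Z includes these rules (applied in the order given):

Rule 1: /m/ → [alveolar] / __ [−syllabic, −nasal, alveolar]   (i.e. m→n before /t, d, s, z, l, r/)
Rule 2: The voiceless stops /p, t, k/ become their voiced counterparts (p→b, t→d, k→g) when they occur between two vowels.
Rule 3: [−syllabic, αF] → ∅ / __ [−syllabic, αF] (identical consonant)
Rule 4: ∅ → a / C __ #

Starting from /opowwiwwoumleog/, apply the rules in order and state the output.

obowiwounleoga

Rule 1 (nasal place assimilation): /m/ precedes the alveolar consonant /l/, so it assimilates in place to [n]. /opowwiwwoumleog/ → opowwiwwounleog.
Rule 2 (intervocalic voicing): /p/ is a voiceless stop between vowels /o/ and /o/, so it voices to [b]. /opowwiwwounleog/ → obowwiwwounleog.
Rule 3 (degemination): /ww/ is a geminate; the first /w/ deletes. /ww/ is a geminate; the first /w/ deletes. /obowwiwwounleog/ → obowiwounleog.
Rule 4 (final a-epenthesis): the form ends in the consonant /g/, so [a] is inserted word-finally. /obowiwounleog/ → obowiwounleoga.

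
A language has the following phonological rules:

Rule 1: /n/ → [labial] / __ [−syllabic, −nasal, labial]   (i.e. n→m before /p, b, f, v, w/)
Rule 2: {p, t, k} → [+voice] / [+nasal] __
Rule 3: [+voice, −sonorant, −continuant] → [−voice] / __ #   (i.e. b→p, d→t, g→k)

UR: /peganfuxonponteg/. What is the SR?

pegamfuxombondek

Rule 1 (nasal place assimilation): /n/ precedes the labial consonant /f/, so it assimilates in place to [m]. /n/ precedes the labial consonant /p/, so it assimilates in place to [m]. /peganfuxonponteg/ → pegamfuxomponteg.
Rule 2 (post-nasal voicing): /p/ is a voiceless stop immediately after the nasal /m/, so it voices to [b]. /t/ is a voiceless stop immediately after the nasal /n/, so it voices to [d]. /pegamfuxomponteg/ → pegamfuxombondeg.
Rule 3 (final devoicing): /g/ is a voiced stop in word-final position, so it devoices to [k]. /pegamfuxombondeg/ → pegamfuxombondek.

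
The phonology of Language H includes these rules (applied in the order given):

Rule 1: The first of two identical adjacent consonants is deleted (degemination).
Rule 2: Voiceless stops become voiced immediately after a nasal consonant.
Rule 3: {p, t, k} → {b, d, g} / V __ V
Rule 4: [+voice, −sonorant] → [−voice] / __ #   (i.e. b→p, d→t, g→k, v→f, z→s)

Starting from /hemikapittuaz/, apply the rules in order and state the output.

hemigabiduas

Rule 1 (degemination): /tt/ is a geminate; the first /t/ deletes. /hemikapittuaz/ → hemikapituaz.
Rule 2 (post-nasal voicing): no segment meets the environment; /hemikapituaz/ is unchanged.
Rule 3 (intervocalic voicing): /k/ is a voiceless stop between vowels /i/ and /a/, so it voices to [g]. /p/ is a voiceless stop between vowels /a/ and /i/, so it voices to [b]. /t/ is a voiceless stop between vowels /i/ and /u/, so it voices to [d]. /hemikapituaz/ → hemigabiduaz.
Rule 4 (final devoicing): /z/ is a voiced obstruent in word-final position, so it devoices to [s]. /hemigabiduaz/ → hemigabiduas.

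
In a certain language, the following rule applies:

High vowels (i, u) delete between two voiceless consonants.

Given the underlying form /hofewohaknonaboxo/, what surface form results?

hofewohaknonaboxo

No segment of /hofewohaknonaboxo/ meets the structural description of the rule, so the form surfaces unchanged.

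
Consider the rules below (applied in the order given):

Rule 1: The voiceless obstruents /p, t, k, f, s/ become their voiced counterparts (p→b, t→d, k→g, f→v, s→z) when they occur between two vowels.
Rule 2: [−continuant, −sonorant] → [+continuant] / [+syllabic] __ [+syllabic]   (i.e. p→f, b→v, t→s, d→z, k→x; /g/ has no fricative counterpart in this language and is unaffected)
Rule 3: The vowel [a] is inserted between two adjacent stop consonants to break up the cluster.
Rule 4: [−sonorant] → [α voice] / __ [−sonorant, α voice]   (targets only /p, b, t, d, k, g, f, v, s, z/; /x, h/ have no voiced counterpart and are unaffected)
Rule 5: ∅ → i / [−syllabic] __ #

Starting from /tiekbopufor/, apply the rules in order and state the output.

tiekabovuvori

Rule 1 (intervocalic voicing): /p/ is a voiceless obstruent between vowels /o/ and /u/, so it voices to [b]. /f/ is a voiceless obstruent between vowels /u/ and /o/, so it voices to [v]. /tiekbopufor/ → tiekbobuvor.
Rule 2 (intervocalic spirantization): /b/ is a stop between vowels /o/ and /u/, so it spirantizes to the fricative [v]. /tiekbobuvor/ → tiekbovuvor.
Rule 3 (stop-cluster a-epenthesis): /k/ and /b/ form a stop–stop cluster, so [a] is inserted between them. /tiekbovuvor/ → tiekabovuvor.
Rule 4 (regressive voicing assimilation): no segment meets the environment; /tiekabovuvor/ is unchanged.
Rule 5 (final i-epenthesis): the form ends in the consonant /r/, so [i] is inserted word-finally. /tiekabovuvor/ → tiekabovuvori.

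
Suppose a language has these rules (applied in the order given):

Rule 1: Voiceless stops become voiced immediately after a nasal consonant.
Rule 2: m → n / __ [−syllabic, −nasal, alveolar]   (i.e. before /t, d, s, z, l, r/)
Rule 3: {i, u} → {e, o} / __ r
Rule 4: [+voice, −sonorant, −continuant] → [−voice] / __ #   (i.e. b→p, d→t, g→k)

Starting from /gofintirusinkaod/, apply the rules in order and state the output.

Rule 1 (post-nasal voicing): /t/ is a voiceless stop immediately after the nasal /n/, so it voices to [d]. /k/ is a voiceless stop immediately after the nasal /n/, so it voices to [g]. /gofintirusinkaod/ → gofindirusingaod.
Rule 2 (nasal place assimilation): no segment meets the environment; /gofindirusingaod/ is unchanged.
Rule 3 (pre-rhotic lowering): /i/ is a high vowel immediately before /r/, so it lowers to [e]. /gofindirusingaod/ → gofinderusingaod.
Rule 4 (final devoicing): /d/ is a voiced stop in word-final position, so it devoices to [t]. /gofinderusingaod/ → gofinderusingaot.

gofinderusingaot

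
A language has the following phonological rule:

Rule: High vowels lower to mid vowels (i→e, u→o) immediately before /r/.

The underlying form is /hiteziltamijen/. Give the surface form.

No segment of /hiteziltamijen/ meets the structural description of the rule, so the form surfaces unchanged.

hiteziltamijen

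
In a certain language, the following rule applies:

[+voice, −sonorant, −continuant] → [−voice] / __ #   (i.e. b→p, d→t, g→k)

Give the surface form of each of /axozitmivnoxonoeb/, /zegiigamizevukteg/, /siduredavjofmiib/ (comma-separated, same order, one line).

/axozitmivnoxonoeb/: /b/ is a voiced stop in word-final position, so it devoices to [p]. → [axozitmivnoxonoep].
/zegiigamizevukteg/: /g/ is a voiced stop in word-final position, so it devoices to [k]. → [zegiigamizevuktek].
/siduredavjofmiib/: /b/ is a voiced stop in word-final position, so it devoices to [p]. → [siduredavjofmiip].

axozitmivnoxonoep, zegiigamizevuktek, siduredavjofmiip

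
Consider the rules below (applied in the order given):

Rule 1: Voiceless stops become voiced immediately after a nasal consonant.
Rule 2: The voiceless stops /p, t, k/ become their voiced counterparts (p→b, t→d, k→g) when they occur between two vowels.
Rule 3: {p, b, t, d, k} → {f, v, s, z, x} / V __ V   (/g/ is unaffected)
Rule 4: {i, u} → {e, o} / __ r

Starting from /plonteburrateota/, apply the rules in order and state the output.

plondevorrazeoza

Rule 1 (post-nasal voicing): /t/ is a voiceless stop immediately after the nasal /n/, so it voices to [d]. /plonteburrateota/ → plondeburrateota.
Rule 2 (intervocalic voicing): /t/ is a voiceless stop between vowels /a/ and /e/, so it voices to [d]. /t/ is a voiceless stop between vowels /o/ and /a/, so it voices to [d]. /plondeburrateota/ → plondeburradeoda.
Rule 3 (intervocalic spirantization): /b/ is a stop between vowels /e/ and /u/, so it spirantizes to the fricative [v]. /d/ is a stop between vowels /a/ and /e/, so it spirantizes to the fricative [z]. /d/ is a stop between vowels /o/ and /a/, so it spirantizes to the fricative [z]. /plondeburradeoda/ → plondevurrazeoza.
Rule 4 (pre-rhotic lowering): /u/ is a high vowel immediately before /r/, so it lowers to [o]. /plondevurrazeoza/ → plondevorrazeoza.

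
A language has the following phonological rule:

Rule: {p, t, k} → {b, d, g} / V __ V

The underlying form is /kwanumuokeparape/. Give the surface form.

kwanumuogebarabe

/k/ is a voiceless stop between vowels /o/ and /e/, so it voices to [g].
/p/ is a voiceless stop between vowels /e/ and /a/, so it voices to [b].
/p/ is a voiceless stop between vowels /a/ and /e/, so it voices to [b].
The other instance of /k/ does not occur in the required environment and remains unchanged.
Surface form: [kwanumuogebarabe].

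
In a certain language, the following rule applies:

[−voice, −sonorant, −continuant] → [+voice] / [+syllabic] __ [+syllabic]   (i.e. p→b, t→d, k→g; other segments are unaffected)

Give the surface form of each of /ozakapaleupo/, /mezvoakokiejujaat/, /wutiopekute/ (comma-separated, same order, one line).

/ozakapaleupo/: /k/ is a voiceless stop between vowels /a/ and /a/, so it voices to [g]. /p/ is a voiceless stop between vowels /a/ and /a/, so it voices to [b]. /p/ is a voiceless stop between vowels /u/ and /o/, so it voices to [b]. → [ozagabaleubo].
/mezvoakokiejujaat/: /k/ is a voiceless stop between vowels /a/ and /o/, so it voices to [g]. /k/ is a voiceless stop between vowels /o/ and /i/, so it voices to [g]. → [mezvoagogiejujaat].
/wutiopekute/: /t/ is a voiceless stop between vowels /u/ and /i/, so it voices to [d]. /p/ is a voiceless stop between vowels /o/ and /e/, so it voices to [b]. /k/ is a voiceless stop between vowels /e/ and /u/, so it voices to [g]. /t/ is a voiceless stop between vowels /u/ and /e/, so it voices to [d]. → [wudiobegude].

ozagabaleubo, mezvoagogiejujaat, wudiobegude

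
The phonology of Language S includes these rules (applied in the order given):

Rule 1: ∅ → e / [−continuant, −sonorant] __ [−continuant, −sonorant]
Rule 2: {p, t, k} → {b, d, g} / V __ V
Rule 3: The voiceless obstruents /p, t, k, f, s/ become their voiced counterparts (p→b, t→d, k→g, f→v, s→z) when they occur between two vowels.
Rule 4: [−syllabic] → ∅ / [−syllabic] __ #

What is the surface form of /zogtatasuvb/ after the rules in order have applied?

zogedadazuv

Rule 1 (stop-cluster e-epenthesis): /g/ and /t/ form a stop–stop cluster, so [e] is inserted between them. /zogtatasuvb/ → zogetatasuvb.
Rule 2 (intervocalic voicing): /t/ is a voiceless stop between vowels /e/ and /a/, so it voices to [d]. /t/ is a voiceless stop between vowels /a/ and /a/, so it voices to [d]. /zogetatasuvb/ → zogedadasuvb.
Rule 3 (intervocalic voicing): /s/ is a voiceless obstruent between vowels /a/ and /u/, so it voices to [z]. /zogedadasuvb/ → zogedadazuvb.
Rule 4 (final cluster simplification): /b/ is the second consonant of a word-final cluster /vb/, so it deletes. /zogedadazuvb/ → zogedadazuv.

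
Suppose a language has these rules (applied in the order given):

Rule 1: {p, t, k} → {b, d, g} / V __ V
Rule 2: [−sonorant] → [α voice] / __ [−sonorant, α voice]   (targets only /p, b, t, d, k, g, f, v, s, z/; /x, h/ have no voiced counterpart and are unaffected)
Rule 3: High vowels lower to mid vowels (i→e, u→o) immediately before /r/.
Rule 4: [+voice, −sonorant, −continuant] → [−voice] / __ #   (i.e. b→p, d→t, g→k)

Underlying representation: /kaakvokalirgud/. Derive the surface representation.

kaagvogalergut

Rule 1 (intervocalic voicing): /k/ is a voiceless stop between vowels /o/ and /a/, so it voices to [g]. /kaakvokalirgud/ → kaakvogalirgud.
Rule 2 (regressive voicing assimilation): /k/ precedes the voiced obstruent /v/, so it voices to [g] by assimilation. /kaakvogalirgud/ → kaagvogalirgud.
Rule 3 (pre-rhotic lowering): /i/ is a high vowel immediately before /r/, so it lowers to [e]. /kaagvogalirgud/ → kaagvogalergud.
Rule 4 (final devoicing): /d/ is a voiced stop in word-final position, so it devoices to [t]. /kaagvogalergud/ → kaagvogalergut.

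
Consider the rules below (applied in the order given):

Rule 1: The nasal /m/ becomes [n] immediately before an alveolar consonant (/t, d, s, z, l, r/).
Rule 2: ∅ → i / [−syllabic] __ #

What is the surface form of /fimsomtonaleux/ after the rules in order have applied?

Rule 1 (nasal place assimilation): /m/ precedes the alveolar consonant /s/, so it assimilates in place to [n]. /m/ precedes the alveolar consonant /t/, so it assimilates in place to [n]. /fimsomtonaleux/ → finsontonaleux.
Rule 2 (final i-epenthesis): the form ends in the consonant /x/, so [i] is inserted word-finally. /finsontonaleux/ → finsontonaleuxi.

finsontonaleuxi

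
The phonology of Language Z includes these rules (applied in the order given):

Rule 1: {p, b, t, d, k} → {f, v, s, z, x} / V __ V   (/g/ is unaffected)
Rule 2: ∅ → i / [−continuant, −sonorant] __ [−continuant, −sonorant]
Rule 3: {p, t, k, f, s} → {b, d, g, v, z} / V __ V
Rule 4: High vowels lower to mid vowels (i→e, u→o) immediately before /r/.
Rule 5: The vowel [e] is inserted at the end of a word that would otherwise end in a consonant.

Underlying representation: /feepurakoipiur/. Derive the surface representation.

feevoraxoiviore

Rule 1 (intervocalic spirantization): /p/ is a stop between vowels /e/ and /u/, so it spirantizes to the fricative [f]. /k/ is a stop between vowels /a/ and /o/, so it spirantizes to the fricative [x]. /p/ is a stop between vowels /i/ and /i/, so it spirantizes to the fricative [f]. /feepurakoipiur/ → feefuraxoifiur.
Rule 2 (stop-cluster i-epenthesis): no segment meets the environment; /feefuraxoifiur/ is unchanged.
Rule 3 (intervocalic voicing): /f/ is a voiceless obstruent between vowels /e/ and /u/, so it voices to [v]. /f/ is a voiceless obstruent between vowels /i/ and /i/, so it voices to [v]. /feefuraxoifiur/ → feevuraxoiviur.
Rule 4 (pre-rhotic lowering): /u/ is a high vowel immediately before /r/, so it lowers to [o]. /u/ is a high vowel immediately before /r/, so it lowers to [o]. /feevuraxoiviur/ → feevoraxoivior.
Rule 5 (final e-epenthesis): the form ends in the consonant /r/, so [e] is inserted word-finally. /feevoraxoivior/ → feevoraxoiviore.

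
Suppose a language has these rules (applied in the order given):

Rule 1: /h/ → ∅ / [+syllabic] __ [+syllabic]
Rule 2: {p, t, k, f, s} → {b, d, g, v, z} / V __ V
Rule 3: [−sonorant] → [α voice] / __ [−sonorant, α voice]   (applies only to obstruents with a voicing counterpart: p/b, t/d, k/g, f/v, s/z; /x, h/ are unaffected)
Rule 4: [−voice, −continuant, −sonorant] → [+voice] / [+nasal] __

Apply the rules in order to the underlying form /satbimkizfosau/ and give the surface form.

Rule 1 (intervocalic h-deletion): no segment meets the environment; /satbimkizfosau/ is unchanged.
Rule 2 (intervocalic voicing): /s/ is a voiceless obstruent between vowels /o/ and /a/, so it voices to [z]. /satbimkizfosau/ → satbimkizfozau.
Rule 3 (regressive voicing assimilation): /t/ precedes the voiced obstruent /b/, so it voices to [d] by assimilation. /z/ precedes the voiceless obstruent /f/, so it devoices to [s] by assimilation. /satbimkizfozau/ → sadbimkisfozau.
Rule 4 (post-nasal voicing): /k/ is a voiceless stop immediately after the nasal /m/, so it voices to [g]. /sadbimkisfozau/ → sadbimgisfozau.

sadbimgisfozau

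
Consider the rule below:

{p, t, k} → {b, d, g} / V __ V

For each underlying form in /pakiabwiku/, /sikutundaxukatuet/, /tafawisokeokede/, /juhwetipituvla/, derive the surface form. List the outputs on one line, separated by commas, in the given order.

/pakiabwiku/: /k/ is a voiceless stop between vowels /a/ and /i/, so it voices to [g]. /k/ is a voiceless stop between vowels /i/ and /u/, so it voices to [g]. → [pagiabwigu].
/sikutundaxukatuet/: /k/ is a voiceless stop between vowels /i/ and /u/, so it voices to [g]. /t/ is a voiceless stop between vowels /u/ and /u/, so it voices to [d]. /k/ is a voiceless stop between vowels /u/ and /a/, so it voices to [g]. /t/ is a voiceless stop between vowels /a/ and /u/, so it voices to [d]. → [sigudundaxugaduet].
/tafawisokeokede/: /k/ is a voiceless stop between vowels /o/ and /e/, so it voices to [g]. /k/ is a voiceless stop between vowels /o/ and /e/, so it voices to [g]. → [tafawisogeogede].
/juhwetipituvla/: /t/ is a voiceless stop between vowels /e/ and /i/, so it voices to [d]. /p/ is a voiceless stop between vowels /i/ and /i/, so it voices to [b]. /t/ is a voiceless stop between vowels /i/ and /u/, so it voices to [d]. → [juhwedibiduvla].

pagiabwigu, sigudundaxugaduet, tafawisogeogede, juhwedibiduvla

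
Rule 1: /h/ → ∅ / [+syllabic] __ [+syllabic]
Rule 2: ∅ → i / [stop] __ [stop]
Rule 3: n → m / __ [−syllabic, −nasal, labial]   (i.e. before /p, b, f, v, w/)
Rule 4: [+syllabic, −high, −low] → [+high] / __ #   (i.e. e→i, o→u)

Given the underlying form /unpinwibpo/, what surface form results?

Rule 1 (intervocalic h-deletion): no segment meets the environment; /unpinwibpo/ is unchanged.
Rule 2 (stop-cluster i-epenthesis): /b/ and /p/ form a stop–stop cluster, so [i] is inserted between them. /unpinwibpo/ → unpinwibipo.
Rule 3 (nasal place assimilation): /n/ precedes the labial consonant /p/, so it assimilates in place to [m]. /n/ precedes the labial consonant /w/, so it assimilates in place to [m]. /unpinwibipo/ → umpimwibipo.
Rule 4 (final vowel raising): /o/ is a mid vowel in word-final position, so it raises to [u]. /umpimwibipo/ → umpimwibipu.

umpimwibipu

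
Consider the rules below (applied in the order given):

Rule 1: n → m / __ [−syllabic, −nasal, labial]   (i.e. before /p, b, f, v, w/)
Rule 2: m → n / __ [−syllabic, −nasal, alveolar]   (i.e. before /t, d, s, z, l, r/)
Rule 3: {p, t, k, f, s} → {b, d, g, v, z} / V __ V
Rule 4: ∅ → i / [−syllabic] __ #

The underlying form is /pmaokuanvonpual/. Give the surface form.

Rule 1 (nasal place assimilation): /n/ precedes the labial consonant /v/, so it assimilates in place to [m]. /n/ precedes the labial consonant /p/, so it assimilates in place to [m]. /pmaokuanvonpual/ → pmaokuamvompual.
Rule 2 (nasal place assimilation): no segment meets the environment; /pmaokuamvompual/ is unchanged.
Rule 3 (intervocalic voicing): /k/ is a voiceless obstruent between vowels /o/ and /u/, so it voices to [g]. /pmaokuamvompual/ → pmaoguamvompual.
Rule 4 (final i-epenthesis): the form ends in the consonant /l/, so [i] is inserted word-finally. /pmaoguamvompual/ → pmaoguamvompuali.

pmaoguamvompuali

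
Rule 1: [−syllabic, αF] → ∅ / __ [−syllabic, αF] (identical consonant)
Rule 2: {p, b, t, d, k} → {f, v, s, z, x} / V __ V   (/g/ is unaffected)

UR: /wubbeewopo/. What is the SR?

Rule 1 (degemination): /bb/ is a geminate; the first /b/ deletes. /wubbeewopo/ → wubeewopo.
Rule 2 (intervocalic spirantization): /b/ is a stop between vowels /u/ and /e/, so it spirantizes to the fricative [v]. /p/ is a stop between vowels /o/ and /o/, so it spirantizes to the fricative [f]. /wubeewopo/ → wuveewofo.

wuveewofo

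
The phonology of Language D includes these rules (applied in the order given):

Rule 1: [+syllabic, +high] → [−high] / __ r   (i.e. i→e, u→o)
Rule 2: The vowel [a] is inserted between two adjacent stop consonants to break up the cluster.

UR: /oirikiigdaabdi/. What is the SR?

Rule 1 (pre-rhotic lowering): /i/ is a high vowel immediately before /r/, so it lowers to [e]. /oirikiigdaabdi/ → oerikiigdaabdi.
Rule 2 (stop-cluster a-epenthesis): /g/ and /d/ form a stop–stop cluster, so [a] is inserted between them. /b/ and /d/ form a stop–stop cluster, so [a] is inserted between them. /oerikiigdaabdi/ → oerikiigadaabadi.

oerikiigadaabadi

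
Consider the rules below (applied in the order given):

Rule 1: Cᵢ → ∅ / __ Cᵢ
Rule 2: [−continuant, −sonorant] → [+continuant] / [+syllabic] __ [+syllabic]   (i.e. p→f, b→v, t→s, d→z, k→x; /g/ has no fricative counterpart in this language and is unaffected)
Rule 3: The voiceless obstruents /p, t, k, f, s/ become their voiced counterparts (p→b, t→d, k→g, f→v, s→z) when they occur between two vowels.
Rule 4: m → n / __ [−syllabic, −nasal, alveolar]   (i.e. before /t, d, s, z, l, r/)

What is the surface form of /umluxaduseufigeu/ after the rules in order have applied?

unluxazuzeuvigeu

Rule 1 (degemination): no segment meets the environment; /umluxaduseufigeu/ is unchanged.
Rule 2 (intervocalic spirantization): /d/ is a stop between vowels /a/ and /u/, so it spirantizes to the fricative [z]. /umluxaduseufigeu/ → umluxazuseufigeu.
Rule 3 (intervocalic voicing): /s/ is a voiceless obstruent between vowels /u/ and /e/, so it voices to [z]. /f/ is a voiceless obstruent between vowels /u/ and /i/, so it voices to [v]. /umluxazuseufigeu/ → umluxazuzeuvigeu.
Rule 4 (nasal place assimilation): /m/ precedes the alveolar consonant /l/, so it assimilates in place to [n]. /umluxazuzeuvigeu/ → unluxazuzeuvigeu.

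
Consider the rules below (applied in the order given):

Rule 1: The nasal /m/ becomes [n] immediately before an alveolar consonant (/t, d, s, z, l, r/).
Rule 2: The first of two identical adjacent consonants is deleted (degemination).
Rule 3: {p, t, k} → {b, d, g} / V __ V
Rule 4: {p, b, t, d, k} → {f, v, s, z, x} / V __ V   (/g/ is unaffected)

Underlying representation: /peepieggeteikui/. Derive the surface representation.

peeviegezeigui

Rule 1 (nasal place assimilation): no segment meets the environment; /peepieggeteikui/ is unchanged.
Rule 2 (degemination): /gg/ is a geminate; the first /g/ deletes. /peepieggeteikui/ → peepiegeteikui.
Rule 3 (intervocalic voicing): /p/ is a voiceless stop between vowels /e/ and /i/, so it voices to [b]. /t/ is a voiceless stop between vowels /e/ and /e/, so it voices to [d]. /k/ is a voiceless stop between vowels /i/ and /u/, so it voices to [g]. /peepiegeteikui/ → peebiegedeigui.
Rule 4 (intervocalic spirantization): /b/ is a stop between vowels /e/ and /i/, so it spirantizes to the fricative [v]. /d/ is a stop between vowels /e/ and /e/, so it spirantizes to the fricative [z]. /peebiegedeigui/ → peeviegezeigui.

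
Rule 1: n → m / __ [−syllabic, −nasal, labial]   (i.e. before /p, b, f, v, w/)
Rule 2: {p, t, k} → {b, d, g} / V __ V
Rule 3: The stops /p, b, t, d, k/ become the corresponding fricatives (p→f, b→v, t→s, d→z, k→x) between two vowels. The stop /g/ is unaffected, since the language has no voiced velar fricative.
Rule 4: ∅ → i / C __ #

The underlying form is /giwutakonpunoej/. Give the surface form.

giwuzagompunoeji

Rule 1 (nasal place assimilation): /n/ precedes the labial consonant /p/, so it assimilates in place to [m]. /giwutakonpunoej/ → giwutakompunoej.
Rule 2 (intervocalic voicing): /t/ is a voiceless stop between vowels /u/ and /a/, so it voices to [d]. /k/ is a voiceless stop between vowels /a/ and /o/, so it voices to [g]. /giwutakompunoej/ → giwudagompunoej.
Rule 3 (intervocalic spirantization): /d/ is a stop between vowels /u/ and /a/, so it spirantizes to the fricative [z]. /giwudagompunoej/ → giwuzagompunoej.
Rule 4 (final i-epenthesis): the form ends in the consonant /j/, so [i] is inserted word-finally. /giwuzagompunoej/ → giwuzagompunoeji.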